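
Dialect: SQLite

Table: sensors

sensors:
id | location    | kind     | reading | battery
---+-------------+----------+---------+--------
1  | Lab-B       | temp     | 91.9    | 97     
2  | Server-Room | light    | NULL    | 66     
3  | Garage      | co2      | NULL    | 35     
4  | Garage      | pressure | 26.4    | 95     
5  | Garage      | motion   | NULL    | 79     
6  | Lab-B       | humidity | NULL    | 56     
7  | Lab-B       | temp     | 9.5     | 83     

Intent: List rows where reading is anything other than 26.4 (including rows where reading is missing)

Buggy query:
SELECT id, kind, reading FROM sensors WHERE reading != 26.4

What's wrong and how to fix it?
Bug: 'reading != 26.4' is unknown when reading is NULL, so NULL rows are silently excluded

Fix: Add an explicit OR reading IS NULL to include the missing-value rows

Corrected query:
SELECT id, kind, reading FROM sensors WHERE reading != 26.4 OR reading IS NULL

Result:
id | kind     | reading
---+----------+--------
1  | temp     | 91.9   
2  | light    | NULL   
3  | co2      | NULL   
5  | motion   | NULL   
6  | humidity | NULL   
7  | temp     | 9.5    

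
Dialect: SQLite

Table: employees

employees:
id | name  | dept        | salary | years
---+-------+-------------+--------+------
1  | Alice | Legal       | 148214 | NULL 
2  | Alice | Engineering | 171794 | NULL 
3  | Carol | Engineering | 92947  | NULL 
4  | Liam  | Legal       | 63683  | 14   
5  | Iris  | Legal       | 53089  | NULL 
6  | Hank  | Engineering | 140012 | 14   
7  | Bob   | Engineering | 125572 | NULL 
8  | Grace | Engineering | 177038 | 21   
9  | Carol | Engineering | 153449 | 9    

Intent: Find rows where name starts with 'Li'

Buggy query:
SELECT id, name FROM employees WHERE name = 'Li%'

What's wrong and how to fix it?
Bug: Wildcards only work with LIKE; '=' treats '%' as a literal character

Fix: Use LIKE for wildcard pattern matching

Corrected query:
SELECT id, name FROM employees WHERE name LIKE 'Li%'

Result:
id | name
---+-----
4  | Liam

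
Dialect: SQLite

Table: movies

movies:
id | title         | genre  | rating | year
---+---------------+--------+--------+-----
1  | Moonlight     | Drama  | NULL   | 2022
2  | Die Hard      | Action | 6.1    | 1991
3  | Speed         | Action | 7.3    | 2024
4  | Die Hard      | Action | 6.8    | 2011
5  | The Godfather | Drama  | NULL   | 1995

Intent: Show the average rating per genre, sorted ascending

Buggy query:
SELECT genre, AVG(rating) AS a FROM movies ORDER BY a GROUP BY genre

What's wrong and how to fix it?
Bug: ORDER BY appears before GROUP BY; SQL clause order requires GROUP BY first

Fix: Move ORDER BY to the end, after GROUP BY

Corrected query:
SELECT genre, AVG(rating) AS a FROM movies GROUP BY genre ORDER BY a

Result:
genre  | a       
-------+---------
Drama  | NULL    
Action | 6.733333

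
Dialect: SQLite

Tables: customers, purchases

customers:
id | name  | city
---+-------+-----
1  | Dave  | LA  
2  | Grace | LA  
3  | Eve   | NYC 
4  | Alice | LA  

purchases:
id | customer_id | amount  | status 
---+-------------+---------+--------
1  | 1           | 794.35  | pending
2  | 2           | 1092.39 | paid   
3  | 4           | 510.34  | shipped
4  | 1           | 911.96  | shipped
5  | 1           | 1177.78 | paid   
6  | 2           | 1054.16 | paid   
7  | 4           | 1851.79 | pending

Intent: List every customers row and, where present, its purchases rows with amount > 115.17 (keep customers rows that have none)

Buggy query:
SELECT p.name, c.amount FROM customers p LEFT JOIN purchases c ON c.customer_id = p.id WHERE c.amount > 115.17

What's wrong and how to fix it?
Bug: A WHERE condition on the right-hand table after LEFT JOIN drops unmatched parents

Fix: Put 'c.amount > 115.17' in the JOIN's ON clause instead of WHERE

Corrected query:
SELECT p.name, c.amount FROM customers p LEFT JOIN purchases c ON c.customer_id = p.id AND c.amount > 115.17

Result:
name  | amount 
------+--------
Dave  | 794.35 
Dave  | 911.96 
Dave  | 1177.78
Grace | 1054.16
Grace | 1092.39
Eve   | NULL   
Alice | 510.34 
Alice | 1851.79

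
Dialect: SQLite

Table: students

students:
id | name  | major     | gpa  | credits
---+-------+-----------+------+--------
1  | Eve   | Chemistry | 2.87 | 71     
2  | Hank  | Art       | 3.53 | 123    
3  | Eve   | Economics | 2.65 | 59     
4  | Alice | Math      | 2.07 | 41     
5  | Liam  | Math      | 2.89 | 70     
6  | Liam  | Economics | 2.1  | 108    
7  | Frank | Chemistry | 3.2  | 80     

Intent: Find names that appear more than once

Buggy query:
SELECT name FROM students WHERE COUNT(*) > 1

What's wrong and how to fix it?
Bug: COUNT(*) is an aggregate and cannot be used in WHERE

Fix: GROUP BY name, then filter groups with HAVING COUNT(*) > 1

Corrected query:
SELECT name FROM students GROUP BY name HAVING COUNT(*) > 1

Result:
name
----
Eve 
Liam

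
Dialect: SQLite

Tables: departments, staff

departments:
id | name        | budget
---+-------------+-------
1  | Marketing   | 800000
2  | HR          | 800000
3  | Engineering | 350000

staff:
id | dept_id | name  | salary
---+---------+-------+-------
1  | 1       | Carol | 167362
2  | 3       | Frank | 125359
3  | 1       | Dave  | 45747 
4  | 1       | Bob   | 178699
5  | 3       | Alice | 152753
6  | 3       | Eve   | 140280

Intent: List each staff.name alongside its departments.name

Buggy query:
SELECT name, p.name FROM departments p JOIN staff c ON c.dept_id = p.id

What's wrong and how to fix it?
Bug: Both tables have a 'name' column; the unqualified reference is ambiguous

Fix: Qualify the column with its table alias (c.name)

Corrected query:
SELECT c.name, p.name FROM departments p JOIN staff c ON c.dept_id = p.id

Result:
name  | name       
------+------------
Carol | Marketing  
Frank | Engineering
Dave  | Marketing  
Bob   | Marketing  
Alice | Engineering
Eve   | Engineering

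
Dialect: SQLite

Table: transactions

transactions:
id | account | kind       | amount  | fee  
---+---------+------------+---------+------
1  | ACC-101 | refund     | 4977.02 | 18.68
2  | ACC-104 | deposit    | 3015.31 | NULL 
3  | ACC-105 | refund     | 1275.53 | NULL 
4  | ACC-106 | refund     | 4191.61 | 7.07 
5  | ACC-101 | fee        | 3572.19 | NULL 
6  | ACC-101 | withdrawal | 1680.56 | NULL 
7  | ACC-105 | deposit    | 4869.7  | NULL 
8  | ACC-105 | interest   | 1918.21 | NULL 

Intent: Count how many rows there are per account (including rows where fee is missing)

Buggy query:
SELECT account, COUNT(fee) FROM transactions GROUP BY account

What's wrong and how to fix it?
Bug: COUNT(fee) skips NULLs, so groups with missing fee are undercounted

Fix: Replace COUNT(fee) with COUNT(*)

Corrected query:
SELECT account, COUNT(*) FROM transactions GROUP BY account

Result:
account | COUNT(*)
--------+---------
ACC-101 | 3       
ACC-104 | 1       
ACC-105 | 3       
ACC-106 | 1       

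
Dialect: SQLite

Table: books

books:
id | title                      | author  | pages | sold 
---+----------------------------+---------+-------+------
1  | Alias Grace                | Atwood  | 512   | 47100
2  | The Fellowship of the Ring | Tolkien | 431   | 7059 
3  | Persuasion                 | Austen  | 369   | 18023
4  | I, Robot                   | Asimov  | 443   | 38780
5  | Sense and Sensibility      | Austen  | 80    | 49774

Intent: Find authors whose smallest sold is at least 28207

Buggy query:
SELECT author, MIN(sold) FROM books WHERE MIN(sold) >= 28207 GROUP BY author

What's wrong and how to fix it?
Bug: Aggregates like MIN are computed per group after WHERE runs

Fix: Use HAVING for the per-group MIN condition

Corrected query:
SELECT author, MIN(sold) FROM books GROUP BY author HAVING MIN(sold) >= 28207

Result:
author | MIN(sold)
-------+----------
Asimov | 38780    
Atwood | 47100    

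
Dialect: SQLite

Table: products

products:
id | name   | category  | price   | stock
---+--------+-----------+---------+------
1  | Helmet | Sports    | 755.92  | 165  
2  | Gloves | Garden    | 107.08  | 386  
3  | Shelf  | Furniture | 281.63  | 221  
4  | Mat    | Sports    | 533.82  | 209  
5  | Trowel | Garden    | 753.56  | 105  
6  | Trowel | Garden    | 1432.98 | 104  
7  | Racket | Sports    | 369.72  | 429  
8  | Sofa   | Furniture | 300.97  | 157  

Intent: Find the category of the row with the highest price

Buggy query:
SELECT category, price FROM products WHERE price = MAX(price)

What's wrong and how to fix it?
Bug: WHERE is evaluated per row; an aggregate over the whole table isn't defined there

Fix: Wrap MAX in a scalar subquery so WHERE compares against a single value

Corrected query:
SELECT category, price FROM products WHERE price = (SELECT MAX(price) FROM products)

Result:
category | price  
---------+--------
Garden   | 1432.98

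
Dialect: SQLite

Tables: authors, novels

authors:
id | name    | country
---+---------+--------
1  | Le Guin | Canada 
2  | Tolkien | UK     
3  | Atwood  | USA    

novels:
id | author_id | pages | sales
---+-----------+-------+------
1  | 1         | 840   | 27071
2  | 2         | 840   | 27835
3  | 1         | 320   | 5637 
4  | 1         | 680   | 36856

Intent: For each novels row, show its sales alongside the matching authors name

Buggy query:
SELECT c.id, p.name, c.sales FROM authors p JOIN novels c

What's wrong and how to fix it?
Bug: Missing join condition: each novels row is matched to all authors rows instead of just its own

Fix: Specify the join condition linking the foreign key to the parent id

Corrected query:
SELECT c.id, p.name, c.sales FROM authors p JOIN novels c ON c.author_id = p.id

Result:
id | name    | sales
---+---------+------
1  | Le Guin | 27071
2  | Tolkien | 27835
3  | Le Guin | 5637 
4  | Le Guin | 36856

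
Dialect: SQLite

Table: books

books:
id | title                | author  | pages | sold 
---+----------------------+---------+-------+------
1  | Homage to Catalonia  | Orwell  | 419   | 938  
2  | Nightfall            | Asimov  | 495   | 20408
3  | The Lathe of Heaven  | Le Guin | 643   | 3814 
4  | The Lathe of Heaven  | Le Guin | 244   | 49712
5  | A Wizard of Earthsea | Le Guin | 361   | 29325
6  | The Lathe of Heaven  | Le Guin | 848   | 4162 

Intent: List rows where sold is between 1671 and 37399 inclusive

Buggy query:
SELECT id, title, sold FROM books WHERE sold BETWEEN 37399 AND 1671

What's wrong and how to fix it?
Bug: The bounds are reversed; BETWEEN a AND b requires a <= b to match anything

Fix: Write BETWEEN 1671 AND 37399

Corrected query:
SELECT id, title, sold FROM books WHERE sold BETWEEN 1671 AND 37399

Result:
id | title                | sold 
---+----------------------+------
2  | Nightfall            | 20408
3  | The Lathe of Heaven  | 3814 
5  | A Wizard of Earthsea | 29325
6  | The Lathe of Heaven  | 4162 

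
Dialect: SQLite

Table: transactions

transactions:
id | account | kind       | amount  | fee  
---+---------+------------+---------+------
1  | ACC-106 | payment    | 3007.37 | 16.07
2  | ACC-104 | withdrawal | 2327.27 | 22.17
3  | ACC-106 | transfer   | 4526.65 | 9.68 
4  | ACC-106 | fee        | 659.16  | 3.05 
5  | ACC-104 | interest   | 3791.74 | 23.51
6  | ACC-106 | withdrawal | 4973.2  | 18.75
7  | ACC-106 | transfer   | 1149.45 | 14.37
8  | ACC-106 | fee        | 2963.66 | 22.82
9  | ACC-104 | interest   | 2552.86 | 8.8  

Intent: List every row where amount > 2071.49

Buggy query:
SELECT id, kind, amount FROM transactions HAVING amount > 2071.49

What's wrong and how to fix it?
Bug: HAVING filters the output of aggregation, but this query has no GROUP BY and no aggregate functions, so SQLite rejects it (HAVING clause on a non-aggregate query); the condition here is per row

Fix: Use WHERE for row-level filtering

Corrected query:
SELECT id, kind, amount FROM transactions WHERE amount > 2071.49

Result:
id | kind       | amount 
---+------------+--------
1  | payment    | 3007.37
2  | withdrawal | 2327.27
3  | transfer   | 4526.65
5  | interest   | 3791.74
6  | withdrawal | 4973.2 
8  | fee        | 2963.66
9  | interest   | 2552.86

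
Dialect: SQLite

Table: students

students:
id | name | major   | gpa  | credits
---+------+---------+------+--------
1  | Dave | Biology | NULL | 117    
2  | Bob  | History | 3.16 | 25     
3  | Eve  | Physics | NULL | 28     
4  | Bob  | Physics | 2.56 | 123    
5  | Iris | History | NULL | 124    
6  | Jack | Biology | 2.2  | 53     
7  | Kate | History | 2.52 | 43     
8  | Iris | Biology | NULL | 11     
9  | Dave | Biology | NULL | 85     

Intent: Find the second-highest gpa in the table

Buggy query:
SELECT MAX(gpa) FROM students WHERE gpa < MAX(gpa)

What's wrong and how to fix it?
Bug: MAX(gpa) on the right of the comparison is an aggregate-in-WHERE error

Fix: Compute the overall MAX in a subquery, then take MAX of rows below it

Corrected query:
SELECT MAX(gpa) FROM students WHERE gpa < (SELECT MAX(gpa) FROM students)

Result:
MAX(gpa)
--------
2.56    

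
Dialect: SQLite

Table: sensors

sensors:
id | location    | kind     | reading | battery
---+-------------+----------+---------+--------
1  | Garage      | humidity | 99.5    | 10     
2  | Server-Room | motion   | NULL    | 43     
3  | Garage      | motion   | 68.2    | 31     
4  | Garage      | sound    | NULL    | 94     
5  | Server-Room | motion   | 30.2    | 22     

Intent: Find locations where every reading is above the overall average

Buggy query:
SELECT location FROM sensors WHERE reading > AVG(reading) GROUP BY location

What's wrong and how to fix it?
Bug: WHERE evaluates per row before aggregation, so AVG() is unavailable

Fix: Compute the overall average in a scalar subquery and compare each group's MIN against it in HAVING

Corrected query:
SELECT location FROM sensors GROUP BY location HAVING MIN(reading) > (SELECT AVG(reading) FROM sensors)

Result:
location
--------
Garage  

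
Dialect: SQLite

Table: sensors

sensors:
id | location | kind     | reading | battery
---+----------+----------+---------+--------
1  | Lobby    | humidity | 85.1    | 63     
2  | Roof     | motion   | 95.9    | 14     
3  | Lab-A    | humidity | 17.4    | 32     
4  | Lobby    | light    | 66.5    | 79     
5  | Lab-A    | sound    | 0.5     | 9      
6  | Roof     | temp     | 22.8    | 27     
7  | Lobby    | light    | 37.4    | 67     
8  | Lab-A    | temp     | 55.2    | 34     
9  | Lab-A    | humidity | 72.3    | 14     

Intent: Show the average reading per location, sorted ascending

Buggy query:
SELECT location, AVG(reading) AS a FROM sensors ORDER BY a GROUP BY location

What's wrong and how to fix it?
Bug: GROUP BY must precede ORDER BY

Fix: Reorder: SELECT … FROM … GROUP BY … ORDER BY …

Corrected query:
SELECT location, AVG(reading) AS a FROM sensors GROUP BY location ORDER BY a

Result:
location | a    
---------+------
Lab-A    | 36.35
Roof     | 59.35
Lobby    | 63   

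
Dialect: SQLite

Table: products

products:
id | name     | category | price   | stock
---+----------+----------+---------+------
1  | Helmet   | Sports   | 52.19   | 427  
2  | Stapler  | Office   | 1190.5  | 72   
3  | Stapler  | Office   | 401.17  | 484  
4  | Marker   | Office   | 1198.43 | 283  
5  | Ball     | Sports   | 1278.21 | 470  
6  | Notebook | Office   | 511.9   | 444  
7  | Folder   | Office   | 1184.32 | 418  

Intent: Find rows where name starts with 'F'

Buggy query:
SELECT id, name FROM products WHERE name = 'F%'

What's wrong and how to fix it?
Bug: '=' compares the literal string including the % character; pattern matching needs LIKE

Fix: Use LIKE for wildcard pattern matching

Corrected query:
SELECT id, name FROM products WHERE name LIKE 'F%'

Result:
id | name  
---+-------
7  | Folder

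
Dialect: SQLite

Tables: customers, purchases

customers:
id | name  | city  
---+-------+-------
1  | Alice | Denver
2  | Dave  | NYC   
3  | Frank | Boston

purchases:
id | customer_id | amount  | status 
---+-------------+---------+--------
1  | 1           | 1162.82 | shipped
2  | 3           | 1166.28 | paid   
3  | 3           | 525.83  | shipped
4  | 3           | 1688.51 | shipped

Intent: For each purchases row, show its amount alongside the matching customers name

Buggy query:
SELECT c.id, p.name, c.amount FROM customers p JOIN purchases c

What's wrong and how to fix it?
Bug: Missing join condition: each purchases row is matched to all customers rows instead of just its own

Fix: Specify the join condition linking the foreign key to the parent id

Corrected query:
SELECT c.id, p.name, c.amount FROM customers p JOIN purchases c ON c.customer_id = p.id

Result:
id | name  | amount 
---+-------+--------
1  | Alice | 1162.82
2  | Frank | 1166.28
3  | Frank | 525.83 
4  | Frank | 1688.51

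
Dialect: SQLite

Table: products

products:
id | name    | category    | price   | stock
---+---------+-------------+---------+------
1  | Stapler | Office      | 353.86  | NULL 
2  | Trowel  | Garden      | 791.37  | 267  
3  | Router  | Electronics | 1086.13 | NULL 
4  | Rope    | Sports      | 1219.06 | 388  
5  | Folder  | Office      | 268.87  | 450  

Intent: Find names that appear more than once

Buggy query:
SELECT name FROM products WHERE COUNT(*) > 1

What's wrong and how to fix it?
Bug: COUNT(*) is an aggregate and cannot be used in WHERE

Fix: GROUP BY name, then filter groups with HAVING COUNT(*) > 1

Corrected query:
SELECT name FROM products GROUP BY name HAVING COUNT(*) > 1

Result:
(no rows)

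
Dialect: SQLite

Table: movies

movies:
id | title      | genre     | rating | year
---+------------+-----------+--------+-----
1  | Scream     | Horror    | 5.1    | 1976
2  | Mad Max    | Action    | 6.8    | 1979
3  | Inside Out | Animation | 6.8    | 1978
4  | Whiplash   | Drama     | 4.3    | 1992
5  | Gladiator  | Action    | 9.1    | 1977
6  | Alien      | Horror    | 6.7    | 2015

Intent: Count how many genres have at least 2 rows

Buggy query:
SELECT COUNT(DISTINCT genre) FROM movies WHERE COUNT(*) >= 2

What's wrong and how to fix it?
Bug: COUNT(*) cannot appear in WHERE; the per-group count doesn't exist yet

Fix: Use a subquery that GROUPs and filters with HAVING, then count its rows

Corrected query:
SELECT COUNT(*) FROM (SELECT genre FROM movies GROUP BY genre HAVING COUNT(*) >= 2)

Result:
COUNT(*)
--------
2       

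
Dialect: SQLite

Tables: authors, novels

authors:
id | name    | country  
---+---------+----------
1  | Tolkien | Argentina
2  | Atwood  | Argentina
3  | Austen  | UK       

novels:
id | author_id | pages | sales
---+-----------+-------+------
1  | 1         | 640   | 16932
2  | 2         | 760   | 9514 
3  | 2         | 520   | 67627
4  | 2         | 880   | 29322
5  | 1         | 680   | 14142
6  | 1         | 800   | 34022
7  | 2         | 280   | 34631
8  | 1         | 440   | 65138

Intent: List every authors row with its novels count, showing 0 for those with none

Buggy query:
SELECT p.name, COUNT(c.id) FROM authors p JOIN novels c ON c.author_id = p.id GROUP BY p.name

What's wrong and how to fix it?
Bug: INNER JOIN drops authors rows that have no matching novels rows

Fix: Use LEFT JOIN so parents without children still appear (COUNT(c.id) gives 0)

Corrected query:
SELECT p.name, COUNT(c.id) FROM authors p LEFT JOIN novels c ON c.author_id = p.id GROUP BY p.name

Result:
name    | COUNT(c.id)
--------+------------
Atwood  | 4          
Austen  | 0          
Tolkien | 4          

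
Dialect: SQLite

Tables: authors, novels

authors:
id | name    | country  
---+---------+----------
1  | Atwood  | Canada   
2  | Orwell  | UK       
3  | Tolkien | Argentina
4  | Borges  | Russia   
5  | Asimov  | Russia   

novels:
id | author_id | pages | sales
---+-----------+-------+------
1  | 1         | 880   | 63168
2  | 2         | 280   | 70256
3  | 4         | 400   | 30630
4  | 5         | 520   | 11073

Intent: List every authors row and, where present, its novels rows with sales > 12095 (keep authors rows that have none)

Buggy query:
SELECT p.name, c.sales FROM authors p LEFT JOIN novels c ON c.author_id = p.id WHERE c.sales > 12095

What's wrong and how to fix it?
Bug: A WHERE condition on the right-hand table after LEFT JOIN drops unmatched parents

Fix: Put 'c.sales > 12095' in the JOIN's ON clause instead of WHERE

Corrected query:
SELECT p.name, c.sales FROM authors p LEFT JOIN novels c ON c.author_id = p.id AND c.sales > 12095

Result:
name    | sales
--------+------
Atwood  | 63168
Orwell  | 70256
Tolkien | NULL 
Borges  | 30630
Asimov  | NULL 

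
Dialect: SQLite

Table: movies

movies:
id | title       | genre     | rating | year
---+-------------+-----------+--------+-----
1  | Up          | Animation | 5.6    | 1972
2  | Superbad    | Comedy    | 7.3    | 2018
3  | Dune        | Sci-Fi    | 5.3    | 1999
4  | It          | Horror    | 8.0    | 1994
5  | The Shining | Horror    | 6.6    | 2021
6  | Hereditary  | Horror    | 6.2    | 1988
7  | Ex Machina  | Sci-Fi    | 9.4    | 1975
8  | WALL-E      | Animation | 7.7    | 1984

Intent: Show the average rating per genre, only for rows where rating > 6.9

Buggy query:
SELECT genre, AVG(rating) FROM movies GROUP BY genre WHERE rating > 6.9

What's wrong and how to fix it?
Bug: Row-level WHERE must come before GROUP BY in the clause order

Fix: Move the WHERE clause before GROUP BY

Corrected query:
SELECT genre, AVG(rating) FROM movies WHERE rating > 6.9 GROUP BY genre

Result:
genre     | AVG(rating)
----------+------------
Animation | 7.7        
Comedy    | 7.3        
Horror    | 8          
Sci-Fi    | 9.4        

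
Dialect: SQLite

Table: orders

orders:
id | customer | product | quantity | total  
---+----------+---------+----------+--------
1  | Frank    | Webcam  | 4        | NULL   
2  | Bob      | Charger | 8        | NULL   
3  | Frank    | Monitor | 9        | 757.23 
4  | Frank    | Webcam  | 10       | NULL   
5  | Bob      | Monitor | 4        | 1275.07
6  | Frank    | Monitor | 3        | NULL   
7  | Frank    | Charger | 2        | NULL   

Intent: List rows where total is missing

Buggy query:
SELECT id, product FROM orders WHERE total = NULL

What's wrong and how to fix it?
Bug: '= NULL' is always unknown in SQL three-valued logic, so no rows match

Fix: Replace '= NULL' with 'IS NULL'

Corrected query:
SELECT id, product FROM orders WHERE total IS NULL

Result:
id | product
---+--------
1  | Webcam 
2  | Charger
4  | Webcam 
6  | Monitor
7  | Charger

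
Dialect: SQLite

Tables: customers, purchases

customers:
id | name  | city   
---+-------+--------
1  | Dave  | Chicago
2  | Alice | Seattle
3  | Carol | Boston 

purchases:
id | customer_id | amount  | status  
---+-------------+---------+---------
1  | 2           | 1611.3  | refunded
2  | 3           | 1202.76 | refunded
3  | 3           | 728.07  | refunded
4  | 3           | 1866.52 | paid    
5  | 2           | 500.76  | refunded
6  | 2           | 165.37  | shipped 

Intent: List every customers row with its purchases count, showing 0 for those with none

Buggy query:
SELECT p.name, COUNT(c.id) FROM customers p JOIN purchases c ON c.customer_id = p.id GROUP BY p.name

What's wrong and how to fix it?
Bug: INNER JOIN drops customers rows that have no matching purchases rows

Fix: Use LEFT JOIN so parents without children still appear (COUNT(c.id) gives 0)

Corrected query:
SELECT p.name, COUNT(c.id) FROM customers p LEFT JOIN purchases c ON c.customer_id = p.id GROUP BY p.name

Result:
name  | COUNT(c.id)
------+------------
Alice | 3          
Carol | 3          
Dave  | 0          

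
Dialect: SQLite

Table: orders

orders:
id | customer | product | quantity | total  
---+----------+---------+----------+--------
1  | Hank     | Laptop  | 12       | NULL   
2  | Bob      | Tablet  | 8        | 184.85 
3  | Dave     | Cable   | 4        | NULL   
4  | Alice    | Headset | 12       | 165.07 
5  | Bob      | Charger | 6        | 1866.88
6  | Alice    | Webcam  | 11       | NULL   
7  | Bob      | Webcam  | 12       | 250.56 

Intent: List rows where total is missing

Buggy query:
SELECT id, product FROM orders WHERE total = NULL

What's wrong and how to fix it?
Bug: Comparing to NULL with '=' never matches; NULL = NULL is unknown, not true

Fix: Use IS NULL to test for NULL

Corrected query:
SELECT id, product FROM orders WHERE total IS NULL

Result:
id | product
---+--------
1  | Laptop 
3  | Cable  
6  | Webcam 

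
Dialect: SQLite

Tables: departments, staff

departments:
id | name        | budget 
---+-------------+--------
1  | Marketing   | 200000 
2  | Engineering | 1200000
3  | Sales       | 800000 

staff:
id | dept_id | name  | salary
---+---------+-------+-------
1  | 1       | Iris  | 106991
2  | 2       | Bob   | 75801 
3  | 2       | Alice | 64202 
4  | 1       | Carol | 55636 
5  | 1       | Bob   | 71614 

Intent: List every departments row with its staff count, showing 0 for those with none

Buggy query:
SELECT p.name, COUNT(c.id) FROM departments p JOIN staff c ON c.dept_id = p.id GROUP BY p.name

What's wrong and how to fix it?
Bug: INNER JOIN drops departments rows that have no matching staff rows

Fix: Use LEFT JOIN so parents without children still appear (COUNT(c.id) gives 0)

Corrected query:
SELECT p.name, COUNT(c.id) FROM departments p LEFT JOIN staff c ON c.dept_id = p.id GROUP BY p.name

Result:
name        | COUNT(c.id)
------------+------------
Engineering | 2          
Marketing   | 3          
Sales       | 0          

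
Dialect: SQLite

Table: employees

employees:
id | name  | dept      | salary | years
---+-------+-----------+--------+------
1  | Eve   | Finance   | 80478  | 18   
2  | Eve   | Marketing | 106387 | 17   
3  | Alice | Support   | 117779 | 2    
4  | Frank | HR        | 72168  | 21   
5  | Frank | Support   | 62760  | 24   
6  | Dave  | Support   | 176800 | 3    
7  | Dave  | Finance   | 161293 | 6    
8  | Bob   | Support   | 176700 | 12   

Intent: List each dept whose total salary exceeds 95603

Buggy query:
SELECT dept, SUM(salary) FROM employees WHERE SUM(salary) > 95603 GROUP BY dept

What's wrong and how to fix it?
Bug: Aggregate functions cannot appear in a WHERE clause

Fix: Move the aggregate condition to a HAVING clause

Corrected query:
SELECT dept, SUM(salary) FROM employees GROUP BY dept HAVING SUM(salary) > 95603

Result:
dept      | SUM(salary)
----------+------------
Finance   | 241771     
Marketing | 106387     
Support   | 534039     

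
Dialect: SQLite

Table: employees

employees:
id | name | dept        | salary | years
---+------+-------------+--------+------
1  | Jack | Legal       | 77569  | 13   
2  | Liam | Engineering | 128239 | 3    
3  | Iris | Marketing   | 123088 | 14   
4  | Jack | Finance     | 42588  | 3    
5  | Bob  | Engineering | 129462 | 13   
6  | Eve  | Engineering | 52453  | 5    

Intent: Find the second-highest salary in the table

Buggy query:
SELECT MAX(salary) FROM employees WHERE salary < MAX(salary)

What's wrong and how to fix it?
Bug: MAX(salary) on the right of the comparison is an aggregate-in-WHERE error

Fix: Put the inner MAX in a scalar subquery

Corrected query:
SELECT MAX(salary) FROM employees WHERE salary < (SELECT MAX(salary) FROM employees)

Result:
MAX(salary)
-----------
128239     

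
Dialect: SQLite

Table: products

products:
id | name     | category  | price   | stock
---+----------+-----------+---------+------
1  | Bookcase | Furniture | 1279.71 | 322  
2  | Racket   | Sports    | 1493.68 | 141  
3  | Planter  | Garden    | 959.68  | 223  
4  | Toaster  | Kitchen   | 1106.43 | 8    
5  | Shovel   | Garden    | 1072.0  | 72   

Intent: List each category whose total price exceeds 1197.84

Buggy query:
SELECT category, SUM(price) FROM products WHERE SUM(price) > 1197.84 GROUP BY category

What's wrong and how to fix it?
Bug: WHERE runs before GROUP BY, so aggregates aren't available there

Fix: Move the aggregate condition to a HAVING clause

Corrected query:
SELECT category, SUM(price) FROM products GROUP BY category HAVING SUM(price) > 1197.84

Result:
category  | SUM(price)
----------+-----------
Furniture | 1279.71   
Garden    | 2031.68   
Sports    | 1493.68   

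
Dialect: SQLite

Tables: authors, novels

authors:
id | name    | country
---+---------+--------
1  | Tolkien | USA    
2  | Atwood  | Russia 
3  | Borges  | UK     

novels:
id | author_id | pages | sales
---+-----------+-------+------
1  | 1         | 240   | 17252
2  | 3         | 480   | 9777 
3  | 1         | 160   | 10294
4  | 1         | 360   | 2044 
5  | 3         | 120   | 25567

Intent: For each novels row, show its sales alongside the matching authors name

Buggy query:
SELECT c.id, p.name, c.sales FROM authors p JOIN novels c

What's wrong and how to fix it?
Bug: Missing join condition: each novels row is matched to all authors rows instead of just its own

Fix: Specify the join condition linking the foreign key to the parent id

Corrected query:
SELECT c.id, p.name, c.sales FROM authors p JOIN novels c ON c.author_id = p.id

Result:
id | name    | sales
---+---------+------
1  | Tolkien | 17252
2  | Borges  | 9777 
3  | Tolkien | 10294
4  | Tolkien | 2044 
5  | Borges  | 25567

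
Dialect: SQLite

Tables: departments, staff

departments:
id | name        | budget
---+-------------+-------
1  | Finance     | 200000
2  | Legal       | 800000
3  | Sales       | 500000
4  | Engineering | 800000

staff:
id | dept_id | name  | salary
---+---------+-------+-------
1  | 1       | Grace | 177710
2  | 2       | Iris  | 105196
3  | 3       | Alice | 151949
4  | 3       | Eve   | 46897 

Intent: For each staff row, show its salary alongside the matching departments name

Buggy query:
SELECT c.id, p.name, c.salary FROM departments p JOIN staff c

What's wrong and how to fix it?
Bug: Missing join condition: each staff row is matched to all departments rows instead of just its own

Fix: Specify the join condition linking the foreign key to the parent id

Corrected query:
SELECT c.id, p.name, c.salary FROM departments p JOIN staff c ON c.dept_id = p.id

Result:
id | name    | salary
---+---------+-------
1  | Finance | 177710
2  | Legal   | 105196
3  | Sales   | 151949
4  | Sales   | 46897 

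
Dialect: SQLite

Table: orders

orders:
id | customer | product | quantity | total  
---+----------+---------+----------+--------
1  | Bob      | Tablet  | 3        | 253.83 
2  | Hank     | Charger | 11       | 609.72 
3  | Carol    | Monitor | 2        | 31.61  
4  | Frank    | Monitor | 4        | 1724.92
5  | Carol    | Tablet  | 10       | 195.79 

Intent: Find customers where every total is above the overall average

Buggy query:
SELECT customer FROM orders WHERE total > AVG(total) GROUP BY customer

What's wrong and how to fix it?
Bug: WHERE evaluates per row before aggregation, so AVG() is unavailable

Fix: Use a subquery for AVG and a HAVING MIN(...) filter so the condition holds for every row in the group

Corrected query:
SELECT customer FROM orders GROUP BY customer HAVING MIN(total) > (SELECT AVG(total) FROM orders)

Result:
customer
--------
Frank   
Hank    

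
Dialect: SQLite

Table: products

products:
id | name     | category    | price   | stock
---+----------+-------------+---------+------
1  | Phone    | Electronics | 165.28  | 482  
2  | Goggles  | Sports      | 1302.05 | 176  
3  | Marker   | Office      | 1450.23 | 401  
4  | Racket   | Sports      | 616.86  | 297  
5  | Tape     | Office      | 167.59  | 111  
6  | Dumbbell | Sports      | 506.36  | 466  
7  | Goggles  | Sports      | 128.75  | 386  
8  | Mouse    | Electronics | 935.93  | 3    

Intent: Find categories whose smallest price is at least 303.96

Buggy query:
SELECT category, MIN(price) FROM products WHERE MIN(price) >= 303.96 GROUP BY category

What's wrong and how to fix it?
Bug: Aggregates like MIN are computed per group after WHERE runs

Fix: Use HAVING for the per-group MIN condition

Corrected query:
SELECT category, MIN(price) FROM products GROUP BY category HAVING MIN(price) >= 303.96

Result:
(no rows)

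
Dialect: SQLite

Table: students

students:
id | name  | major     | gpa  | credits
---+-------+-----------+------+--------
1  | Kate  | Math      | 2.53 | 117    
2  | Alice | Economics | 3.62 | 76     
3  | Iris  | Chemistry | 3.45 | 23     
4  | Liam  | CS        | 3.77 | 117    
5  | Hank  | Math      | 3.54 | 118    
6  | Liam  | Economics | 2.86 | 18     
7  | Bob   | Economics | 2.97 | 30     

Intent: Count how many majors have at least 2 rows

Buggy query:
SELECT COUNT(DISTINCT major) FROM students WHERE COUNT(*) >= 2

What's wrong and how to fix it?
Bug: WHERE filters individual rows, not groups, so a group-level COUNT is invalid there

Fix: Group first with HAVING COUNT(*) >= 2, then COUNT the resulting groups

Corrected query:
SELECT COUNT(*) FROM (SELECT major FROM students GROUP BY major HAVING COUNT(*) >= 2)

Result:
COUNT(*)
--------
2       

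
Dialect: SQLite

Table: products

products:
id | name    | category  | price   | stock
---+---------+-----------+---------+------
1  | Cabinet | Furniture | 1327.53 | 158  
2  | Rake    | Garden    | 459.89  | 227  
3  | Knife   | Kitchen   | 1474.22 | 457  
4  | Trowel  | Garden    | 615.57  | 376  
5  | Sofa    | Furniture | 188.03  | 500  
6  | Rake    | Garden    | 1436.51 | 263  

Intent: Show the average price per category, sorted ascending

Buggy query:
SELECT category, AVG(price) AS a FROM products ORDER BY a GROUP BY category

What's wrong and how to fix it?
Bug: GROUP BY must precede ORDER BY

Fix: Move ORDER BY to the end, after GROUP BY

Corrected query:
SELECT category, AVG(price) AS a FROM products GROUP BY category ORDER BY a

Result:
category  | a         
----------+-----------
Furniture | 757.78    
Garden    | 837.323333
Kitchen   | 1474.22   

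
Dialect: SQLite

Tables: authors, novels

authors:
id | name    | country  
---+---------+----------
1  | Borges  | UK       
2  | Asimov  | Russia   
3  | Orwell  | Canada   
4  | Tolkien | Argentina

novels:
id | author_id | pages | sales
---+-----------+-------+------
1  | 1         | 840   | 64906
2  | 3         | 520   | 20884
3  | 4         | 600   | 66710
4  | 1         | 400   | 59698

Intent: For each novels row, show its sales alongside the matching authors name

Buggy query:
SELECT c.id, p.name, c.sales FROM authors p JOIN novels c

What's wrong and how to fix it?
Bug: Missing join condition: each novels row is matched to all authors rows instead of just its own

Fix: Specify the join condition linking the foreign key to the parent id

Corrected query:
SELECT c.id, p.name, c.sales FROM authors p JOIN novels c ON c.author_id = p.id

Result:
id | name    | sales
---+---------+------
1  | Borges  | 64906
2  | Orwell  | 20884
3  | Tolkien | 66710
4  | Borges  | 59698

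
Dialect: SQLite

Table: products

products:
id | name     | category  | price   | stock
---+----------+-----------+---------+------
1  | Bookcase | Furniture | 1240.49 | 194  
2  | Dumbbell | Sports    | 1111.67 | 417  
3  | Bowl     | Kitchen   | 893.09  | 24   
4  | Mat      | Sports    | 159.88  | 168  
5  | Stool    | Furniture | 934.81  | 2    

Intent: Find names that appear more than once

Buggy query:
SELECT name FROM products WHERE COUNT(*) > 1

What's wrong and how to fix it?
Bug: WHERE can't reference COUNT(*); aggregates are computed after WHERE

Fix: GROUP BY name, then filter groups with HAVING COUNT(*) > 1

Corrected query:
SELECT name FROM products GROUP BY name HAVING COUNT(*) > 1

Result:
(no rows)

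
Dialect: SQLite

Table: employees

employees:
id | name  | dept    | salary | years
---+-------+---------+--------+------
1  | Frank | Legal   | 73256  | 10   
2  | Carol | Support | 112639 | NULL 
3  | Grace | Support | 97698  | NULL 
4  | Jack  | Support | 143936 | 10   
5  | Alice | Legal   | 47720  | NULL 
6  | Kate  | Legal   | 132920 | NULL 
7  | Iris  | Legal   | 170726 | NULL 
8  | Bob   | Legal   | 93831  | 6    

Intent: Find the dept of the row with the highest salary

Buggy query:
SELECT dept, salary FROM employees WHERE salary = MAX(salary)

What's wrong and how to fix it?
Bug: MAX(salary) is an aggregate and cannot be used directly in WHERE

Fix: Wrap MAX in a scalar subquery so WHERE compares against a single value

Corrected query:
SELECT dept, salary FROM employees WHERE salary = (SELECT MAX(salary) FROM employees)

Result:
dept  | salary
------+-------
Legal | 170726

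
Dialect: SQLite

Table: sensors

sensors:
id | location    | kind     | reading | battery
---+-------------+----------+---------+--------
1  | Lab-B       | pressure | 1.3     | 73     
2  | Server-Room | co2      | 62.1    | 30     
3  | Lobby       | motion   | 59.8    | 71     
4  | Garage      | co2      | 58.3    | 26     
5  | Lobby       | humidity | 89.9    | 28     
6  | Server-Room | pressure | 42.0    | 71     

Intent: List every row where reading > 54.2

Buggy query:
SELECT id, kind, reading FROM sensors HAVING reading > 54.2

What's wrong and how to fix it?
Bug: HAVING filters the output of aggregation, but this query has no GROUP BY and no aggregate functions, so SQLite rejects it (HAVING clause on a non-aggregate query); the condition here is per row

Fix: Use WHERE for row-level filtering

Corrected query:
SELECT id, kind, reading FROM sensors WHERE reading > 54.2

Result:
id | kind     | reading
---+----------+--------
2  | co2      | 62.1   
3  | motion   | 59.8   
4  | co2      | 58.3   
5  | humidity | 89.9   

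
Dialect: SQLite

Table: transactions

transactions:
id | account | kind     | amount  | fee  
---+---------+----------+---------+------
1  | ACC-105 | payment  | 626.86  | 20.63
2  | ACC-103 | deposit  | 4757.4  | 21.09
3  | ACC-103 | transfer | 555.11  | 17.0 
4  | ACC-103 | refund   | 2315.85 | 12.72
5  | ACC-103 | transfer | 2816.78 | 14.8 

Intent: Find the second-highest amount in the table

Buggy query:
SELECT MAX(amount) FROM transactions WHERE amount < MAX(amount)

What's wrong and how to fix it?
Bug: MAX(amount) on the right of the comparison is an aggregate-in-WHERE error

Fix: Compute the overall MAX in a subquery, then take MAX of rows below it

Corrected query:
SELECT MAX(amount) FROM transactions WHERE amount < (SELECT MAX(amount) FROM transactions)

Result:
MAX(amount)
-----------
2816.78    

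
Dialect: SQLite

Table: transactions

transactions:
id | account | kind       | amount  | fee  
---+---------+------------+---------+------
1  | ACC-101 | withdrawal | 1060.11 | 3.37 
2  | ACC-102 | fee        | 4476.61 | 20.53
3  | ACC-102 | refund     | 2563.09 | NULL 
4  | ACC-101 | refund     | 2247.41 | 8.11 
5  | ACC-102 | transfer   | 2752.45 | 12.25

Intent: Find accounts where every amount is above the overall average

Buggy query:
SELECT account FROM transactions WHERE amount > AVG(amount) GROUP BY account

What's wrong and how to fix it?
Bug: AVG() is an aggregate; it can't sit directly in WHERE

Fix: Use a subquery for AVG and a HAVING MIN(...) filter so the condition holds for every row in the group

Corrected query:
SELECT account FROM transactions GROUP BY account HAVING MIN(amount) > (SELECT AVG(amount) FROM transactions)

Result:
(no rows)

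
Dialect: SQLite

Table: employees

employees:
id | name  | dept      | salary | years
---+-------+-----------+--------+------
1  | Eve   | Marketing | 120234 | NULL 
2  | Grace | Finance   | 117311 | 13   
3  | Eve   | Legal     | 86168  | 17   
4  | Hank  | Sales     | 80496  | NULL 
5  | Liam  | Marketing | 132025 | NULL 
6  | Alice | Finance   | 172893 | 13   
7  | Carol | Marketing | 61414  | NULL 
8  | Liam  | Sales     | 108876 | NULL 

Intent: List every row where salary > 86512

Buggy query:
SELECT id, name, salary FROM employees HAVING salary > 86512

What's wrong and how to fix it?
Bug: This is a non-aggregate query (no GROUP BY, no aggregates), so in SQLite the HAVING clause is invalid here; a row-level condition belongs in WHERE

Fix: Use WHERE for row-level filtering

Corrected query:
SELECT id, name, salary FROM employees WHERE salary > 86512

Result:
id | name  | salary
---+-------+-------
1  | Eve   | 120234
2  | Grace | 117311
5  | Liam  | 132025
6  | Alice | 172893
8  | Liam  | 108876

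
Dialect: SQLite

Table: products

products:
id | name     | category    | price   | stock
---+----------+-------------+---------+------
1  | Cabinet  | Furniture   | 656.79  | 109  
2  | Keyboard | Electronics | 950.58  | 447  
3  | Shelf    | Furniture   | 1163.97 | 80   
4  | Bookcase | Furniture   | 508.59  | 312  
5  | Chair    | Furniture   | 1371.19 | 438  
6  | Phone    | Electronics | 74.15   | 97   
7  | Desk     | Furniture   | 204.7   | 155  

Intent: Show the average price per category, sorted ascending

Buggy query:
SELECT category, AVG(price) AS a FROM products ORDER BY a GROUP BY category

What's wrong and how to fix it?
Bug: ORDER BY appears before GROUP BY; SQL clause order requires GROUP BY first

Fix: Reorder: SELECT … FROM … GROUP BY … ORDER BY …

Corrected query:
SELECT category, AVG(price) AS a FROM products GROUP BY category ORDER BY a

Result:
category    | a      
------------+--------
Electronics | 512.365
Furniture   | 781.048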